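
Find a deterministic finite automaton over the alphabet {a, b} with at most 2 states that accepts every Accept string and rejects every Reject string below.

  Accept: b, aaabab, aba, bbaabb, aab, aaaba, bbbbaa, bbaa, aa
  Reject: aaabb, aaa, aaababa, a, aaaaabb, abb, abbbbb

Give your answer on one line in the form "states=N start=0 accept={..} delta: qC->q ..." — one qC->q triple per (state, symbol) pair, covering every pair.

states=2 start=0 accept={0} delta: 0a->1 0b->0 1a->0 1b->1

State merging on the prefix tree: take the shortest (then alphabetical) example prefix whose next move is undefined and point that move at state 0, else 1, else 2, ...; a target is out if some Accept/Reject pair would then sit in one state with the same input left (inseparable). If every existing state is out, open a new one.
a: 0a undefined. 0a->0: no, aa/aaa meet in 0. Open state 1: 0a->1.
b: 0b undefined. 0b->0: ok.
aa: 1a undefined. 1a->0: ok.
ab: 1b undefined. 1b->0: no, b/aaabb meet in 0. 1b->1: ok.
All examples now run through 2 states with every (state, symbol) defined. Accept strings end in {0}, Reject strings end in {1}; accept={0}.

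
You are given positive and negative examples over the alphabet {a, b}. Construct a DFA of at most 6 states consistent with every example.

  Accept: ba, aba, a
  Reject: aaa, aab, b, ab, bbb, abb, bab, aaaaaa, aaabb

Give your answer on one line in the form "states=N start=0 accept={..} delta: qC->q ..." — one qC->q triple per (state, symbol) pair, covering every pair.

states=3 start=0 accept={1} delta: 0a->1 0b->0 1a->2 1b->0 2a->0 2b->0

Grow the machine one transition at a time. Run the examples from 0; the earliest place one falls off (shortest prefix, ties alphabetical) gets sent to the lowest-numbered state that keeps every Accept/Reject pair distinguishable — a pair clashes when both reach the same state with identical unread suffix — and to a fresh state only if none does.
a: 0a undefined. 0a->0: no, a/aaa meet in 0. Open state 1: 0a->1.
b: 0b undefined. 0b->0: ok.
aa: 1a undefined. 1a->0: no, ba/aaa meet in 1. 1a->1: no, ba/aaa meet in 1. Open state 2: 1a->2.
ab: 1b undefined. 1b->0: ok.
aaa: 2a undefined. 2a->0: ok.
aab: 2b undefined. 2b->0: ok.
All examples now run through 3 states with every (state, symbol) defined. Accept strings end in {1}, Reject strings end in {0}; accept={1}.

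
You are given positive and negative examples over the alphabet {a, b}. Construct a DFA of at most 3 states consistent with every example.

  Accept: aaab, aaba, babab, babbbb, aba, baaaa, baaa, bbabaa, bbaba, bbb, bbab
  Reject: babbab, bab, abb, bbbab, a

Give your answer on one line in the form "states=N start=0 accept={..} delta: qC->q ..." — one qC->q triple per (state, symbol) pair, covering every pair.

states=2 start=0 accept={1} delta: 0a->0 0b->1 1a->1 1b->0

Grow the machine one transition at a time. Run the examples from 0; the earliest place one falls off (shortest prefix, ties alphabetical) gets sent to the lowest-numbered state that keeps every Accept/Reject pair distinguishable — a pair clashes when both reach the same state with identical unread suffix — and to a fresh state only if none does.
a: 0a undefined. 0a->0: ok.
b: 0b undefined. 0b->0: no, aaab/babbab meet in 0. Open state 1: 0b->1.
ba: 1a undefined. 1a->0: no, aaab/bab meet in 1. 1a->1: ok.
bb: 1b undefined. 1b->0: ok.
All examples now run through 2 states with every (state, symbol) defined. Accept strings end in {1}, Reject strings end in {0}; accept={1}.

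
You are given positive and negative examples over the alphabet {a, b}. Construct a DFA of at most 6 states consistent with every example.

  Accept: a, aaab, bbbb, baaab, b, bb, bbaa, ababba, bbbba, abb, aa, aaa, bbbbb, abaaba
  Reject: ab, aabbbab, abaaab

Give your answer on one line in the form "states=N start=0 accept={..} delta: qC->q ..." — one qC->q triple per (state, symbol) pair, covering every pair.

states=4 start=0 accept={0,1,2} delta: 0a->1 0b->0 1a->2 1b->3 2a->0 2b->0 3a->2 3b->0

State merging on the prefix tree: take the shortest (then alphabetical) example prefix whose next move is undefined and point that move at state 0, else 1, else 2, ...; a target is out if some Accept/Reject pair would then sit in one state with the same input left (inseparable). If every existing state is out, open a new one.
a: 0a undefined. 0a->0: no, aaab/ab meet in 0 with "b" left. Open state 1: 0a->1.
b: 0b undefined. 0b->0: ok.
aa: 1a undefined. 1a->0: no, aaab/ab meet in 1 with "b" left. 1a->1: no, aaab/ab meet in 1 with "b" left. Open state 2: 1a->2.
ab: 1b undefined. 1b->0: no, aaab/abaaab meet in 2 with "ab" left. 1b->1: no, a/ab meet in 1. 1b->2: no, bbaa/ab meet in 2. Open state 3: 1b->3.
aaa: 2a undefined. 2a->0: ok.
aab: 2b undefined. 2b->0: ok.
aba: 3a undefined. 3a->0: no, aaab/abaaab meet in 0. 3a->1: no, aaab/abaaab meet in 0. 3a->2: ok.
abb: 3b undefined. 3b->0: ok.
All examples now run through 4 states with every (state, symbol) defined. Accept strings end in {0,1,2}, Reject strings end in {3}; accept={0,1,2}.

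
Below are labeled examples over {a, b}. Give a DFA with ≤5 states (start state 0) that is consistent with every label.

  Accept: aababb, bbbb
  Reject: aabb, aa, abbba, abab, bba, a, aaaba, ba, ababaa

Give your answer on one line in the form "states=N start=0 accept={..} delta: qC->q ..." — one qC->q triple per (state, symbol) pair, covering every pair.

State merging on the prefix tree: take the shortest (then alphabetical) example prefix whose next move is undefined and point that move at state 0, else 1, else 2, ...; a target is out if some Accept/Reject pair would then sit in one state with the same input left (inseparable). If every existing state is out, open a new one.
a: 0a undefined. 0a->0: ok.
b: 0b undefined. 0b->0: no, aababb/aabb meet in 0. Open state 1: 0b->1.
ba: 1a undefined. 1a->0: no, aababb/aabb meet in 1 with "b" left. 1a->1: ok.
bb: 1b undefined. 1b->0: no, aababb/abbba meet in 1. 1b->1: no, aababb/aabb meet in 1. Open state 2: 1b->2.
bba: 2a undefined. 2a->0: ok.
bbb: 2b undefined. 2b->0: no, aababb/aa meet in 0. 2b->1: no, aababb/abbba meet in 1. 2b->2: no, aababb/aabb meet in 2. Open state 3: 2b->3.
bbbb: 3b undefined. 3b->0: no, bbbb/aa meet in 0. 3b->1: no, bbbb/aaaba meet in 1. 3b->2: no, bbbb/aabb meet in 2. 3b->3: ok.
abbba: 3a undefined. 3a->0: ok.
All examples now run through 4 states with every (state, symbol) defined. Accept strings end in {3}, Reject strings end in {0,1,2}; accept={3}.

states=4 start=0 accept={3} delta: 0a->0 0b->1 1a->1 1b->2 2a->0 2b->3 3a->0 3b->3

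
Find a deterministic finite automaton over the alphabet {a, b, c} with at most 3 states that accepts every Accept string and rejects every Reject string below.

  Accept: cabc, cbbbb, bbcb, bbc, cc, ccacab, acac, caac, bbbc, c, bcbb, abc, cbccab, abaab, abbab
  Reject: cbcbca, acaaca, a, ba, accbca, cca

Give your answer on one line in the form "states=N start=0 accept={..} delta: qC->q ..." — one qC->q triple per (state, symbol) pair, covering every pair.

Fold the examples into a partial DFA from state 0: repeatedly fix the first undefined (state, symbol) met by the shortest-then-alphabetical prefix, trying targets in increasing order and rejecting any under which an Accept and a Reject string meet in one state with the same remainder; add a state when all current targets are rejected. Accepting states are where Accept strings end.
a: 0a undefined. 0a->0: ok.
b: 0b undefined. 0b->0: no, abaab/a meet in 0. Open state 1: 0b->1.
c: 0c undefined. 0c->0: no, cc/acaaca meet in 0. 0c->1: ok.
ba: 1a undefined. 1a->0: ok.
bb: 1b undefined. 1b->0: no, bbcb/cbcbca meet in 0. 1b->1: ok.
bc: 1c undefined. 1c->0: no, cabc/cbcbca meet in 0. 1c->1: ok.
All examples now run through 2 states with every (state, symbol) defined. Accept strings end in {1}, Reject strings end in {0}; accept={1}.

states=2 start=0 accept={1} delta: 0a->0 0b->1 0c->1 1a->0 1b->1 1c->1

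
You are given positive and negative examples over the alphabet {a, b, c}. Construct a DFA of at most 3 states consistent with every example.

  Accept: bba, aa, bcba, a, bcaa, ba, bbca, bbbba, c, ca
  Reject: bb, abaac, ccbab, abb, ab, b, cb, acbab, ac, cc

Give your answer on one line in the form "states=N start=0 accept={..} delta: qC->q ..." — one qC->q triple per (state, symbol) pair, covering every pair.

Fold the examples into a partial DFA from state 0: repeatedly fix the first undefined (state, symbol) met by the shortest-then-alphabetical prefix, trying targets in increasing order and rejecting any under which an Accept and a Reject string meet in one state with the same remainder; add a state when all current targets are rejected. Accepting states are where Accept strings end.
a: 0a undefined. 0a->0: no, c/ac meet in 0 with "c" left. Open state 1: 0a->1.
b: 0b undefined. 0b->0: ok.
c: 0c undefined. 0c->0: no, c/bb meet in 0. 0c->1: ok.
aa: 1a undefined. 1a->0: no, aa/bb meet in 0. 1a->1: ok.
ab: 1b undefined. 1b->0: ok.
ac: 1c undefined. 1c->0: ok.
All examples now run through 2 states with every (state, symbol) defined. Accept strings end in {1}, Reject strings end in {0}; accept={1}.

states=2 start=0 accept={1} delta: 0a->1 0b->0 0c->1 1a->1 1b->0 1c->0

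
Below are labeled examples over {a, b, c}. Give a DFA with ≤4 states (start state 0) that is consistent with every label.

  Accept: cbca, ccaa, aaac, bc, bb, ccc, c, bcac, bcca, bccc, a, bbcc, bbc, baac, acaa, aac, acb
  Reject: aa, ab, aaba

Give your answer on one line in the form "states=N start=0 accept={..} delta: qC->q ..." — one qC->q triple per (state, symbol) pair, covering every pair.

states=4 start=0 accept={0,1,3} delta: 0a->1 0b->0 0c->1 1a->2 1b->2 1c->3 2a->0 2b->1 2c->0 3a->0 3b->0 3c->0

Fold the examples into a partial DFA from state 0: repeatedly fix the first undefined (state, symbol) met by the shortest-then-alphabetical prefix, trying targets in increasing order and rejecting any under which an Accept and a Reject string meet in one state with the same remainder; add a state when all current targets are rejected. Accepting states are where Accept strings end.
a: 0a undefined. 0a->0: no, a/aa meet in 0. Open state 1: 0a->1.
b: 0b undefined. 0b->0: ok.
c: 0c undefined. 0c->0: no, ccaa/aa meet in 1 with "a" left. 0c->1: ok.
aa: 1a undefined. 1a->0: no, bc/aaba meet in 1. 1a->1: no, bc/aa meet in 1. Open state 2: 1a->2.
ab: 1b undefined. 1b->0: no, cbca/aa meet in 2. 1b->1: no, bc/ab meet in 1. 1b->2: ok.
ac: 1c undefined. 1c->0: no, ccaa/aa meet in 2. 1c->1: no, bcca/aa meet in 2. 1c->2: no, bbcc/aa meet in 2. Open state 3: 1c->3.
aaa: 2a undefined. 2a->0: ok.
aab: 2b undefined. 2b->0: no, aaac/aaba meet in 1. 2b->1: ok.
aac: 2c undefined. 2c->0: ok.
aca: 3a undefined. 3a->0: ok.
acb: 3b undefined. 3b->0: ok.
ccc: 3c undefined. 3c->0: ok.
All examples now run through 4 states with every (state, symbol) defined. Accept strings end in {0,1,3}, Reject strings end in {2}; accept={0,1,3}.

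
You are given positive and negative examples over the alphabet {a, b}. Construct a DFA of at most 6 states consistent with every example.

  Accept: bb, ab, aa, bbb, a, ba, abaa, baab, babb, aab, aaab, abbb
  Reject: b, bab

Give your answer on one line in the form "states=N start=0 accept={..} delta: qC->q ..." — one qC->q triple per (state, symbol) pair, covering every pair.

states=3 start=0 accept={0,1} delta: 0a->1 0b->2 1a->1 1b->0 2a->0 2b->1

Grow the machine one transition at a time. Run the examples from 0; the earliest place one falls off (shortest prefix, ties alphabetical) gets sent to the lowest-numbered state that keeps every Accept/Reject pair distinguishable — a pair clashes when both reach the same state with identical unread suffix — and to a fresh state only if none does.
a: 0a undefined. 0a->0: no, ab/b meet in 0 with "b" left. Open state 1: 0a->1.
b: 0b undefined. 0b->0: no, bb/b meet in 0. 0b->1: no, a/b meet in 1. Open state 2: 0b->2.
aa: 1a undefined. 1a->0: no, aab/b meet in 2. 1a->1: ok.
ab: 1b undefined. 1b->0: ok.
ba: 2a undefined. 2a->0: ok.
bb: 2b undefined. 2b->0: no, bbb/b meet in 2. 2b->1: ok.
All examples now run through 3 states with every (state, symbol) defined. Accept strings end in {0,1}, Reject strings end in {2}; accept={0,1}.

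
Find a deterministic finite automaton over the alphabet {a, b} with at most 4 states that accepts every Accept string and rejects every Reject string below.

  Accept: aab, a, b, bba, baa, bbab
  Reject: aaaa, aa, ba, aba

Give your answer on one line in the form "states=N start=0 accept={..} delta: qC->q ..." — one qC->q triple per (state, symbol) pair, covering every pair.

states=3 start=0 accept={1,2} delta: 0a->1 0b->2 1a->0 1b->1 2a->0 2b->0

Fold the examples into a partial DFA from state 0: repeatedly fix the first undefined (state, symbol) met by the shortest-then-alphabetical prefix, trying targets in increasing order and rejecting any under which an Accept and a Reject string meet in one state with the same remainder; add a state when all current targets are rejected. Accepting states are where Accept strings end.
a: 0a undefined. 0a->0: no, a/aaaa meet in 0. Open state 1: 0a->1.
b: 0b undefined. 0b->0: no, a/ba meet in 1. 0b->1: no, bba/aba meet in 1 with "ba" left. Open state 2: 0b->2.
aa: 1a undefined. 1a->0: ok.
ab: 1b undefined. 1b->0: no, a/aba meet in 1. 1b->1: ok.
ba: 2a undefined. 2a->0: ok.
bb: 2b undefined. 2b->0: ok.
All examples now run through 3 states with every (state, symbol) defined. Accept strings end in {1,2}, Reject strings end in {0}; accept={1,2}.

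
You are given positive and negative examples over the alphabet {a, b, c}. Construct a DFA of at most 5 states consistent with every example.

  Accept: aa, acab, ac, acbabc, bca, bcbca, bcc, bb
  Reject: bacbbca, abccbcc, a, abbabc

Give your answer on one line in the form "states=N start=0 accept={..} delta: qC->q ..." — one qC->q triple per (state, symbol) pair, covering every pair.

Fold the examples into a partial DFA from state 0: repeatedly fix the first undefined (state, symbol) met by the shortest-then-alphabetical prefix, trying targets in increasing order and rejecting any under which an Accept and a Reject string meet in one state with the same remainder; add a state when all current targets are rejected. Accepting states are where Accept strings end.
a: 0a undefined. 0a->0: no, aa/a meet in 0. Open state 1: 0a->1.
b: 0b undefined. 0b->0: ok.
aa: 1a undefined. 1a->0: ok.
ab: 1b undefined. 1b->0: ok.
ac: 1c undefined. 1c->0: no, acbabc/abbabc meet in 0 with "c" left. 1c->1: no, ac/a meet in 1. Open state 2: 1c->2.
bc: 0c undefined. 0c->0: no, aa/abccbcc meet in 0. 0c->1: ok.
aca: 2a undefined. 2a->0: ok.
acb: 2b undefined. 2b->0: no, aa/bacbbca meet in 0. 2b->1: no, aa/bacbbca meet in 0. 2b->2: no, acbabc/a meet in 1. Open state 3: 2b->3.
acba: 3a undefined. 3a->0: no, acbabc/a meet in 1. 3a->1: no, acbabc/a meet in 1. 3a->2: ok.
bacbb: 3b undefined. 3b->0: no, aa/bacbbca meet in 0. 3b->1: no, aa/bacbbca meet in 0. 3b->2: ok.
abccbc: 3c undefined. 3c->0: ok.
bacbbc: 2c undefined. 2c->0: ok.
All examples now run through 4 states with every (state, symbol) defined. Accept strings end in {0,2}, Reject strings end in {1}; accept={0,2}.

states=4 start=0 accept={0,2} delta: 0a->1 0b->0 0c->1 1a->0 1b->0 1c->2 2a->0 2b->3 2c->0 3a->2 3b->2 3c->0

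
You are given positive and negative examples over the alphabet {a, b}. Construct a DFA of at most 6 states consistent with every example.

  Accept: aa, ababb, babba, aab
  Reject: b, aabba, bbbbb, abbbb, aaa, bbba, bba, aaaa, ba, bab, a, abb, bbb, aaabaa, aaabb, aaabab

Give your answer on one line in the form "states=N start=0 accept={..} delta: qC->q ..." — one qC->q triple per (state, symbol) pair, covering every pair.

Fold the examples into a partial DFA from state 0: repeatedly fix the first undefined (state, symbol) met by the shortest-then-alphabetical prefix, trying targets in increasing order and rejecting any under which an Accept and a Reject string meet in one state with the same remainder; add a state when all current targets are rejected. Accepting states are where Accept strings end.
a: 0a undefined. 0a->0: no, aa/aaa meet in 0. Open state 1: 0a->1.
b: 0b undefined. 0b->0: ok.
aa: 1a undefined. 1a->0: no, aa/b meet in 0. 1a->1: no, aa/aaa meet in 1. Open state 2: 1a->2.
ab: 1b undefined. 1b->0: no, ababb/b meet in 0. 1b->1: ok.
aaa: 2a undefined. 2a->0: no, aa/aaabaa meet in 2. 2a->1: no, aa/aaaa meet in 2. 2a->2: no, aa/aaa meet in 2. Open state 3: 2a->3.
aab: 2b undefined. 2b->0: no, ababb/b meet in 0. 2b->1: no, aa/aabba meet in 2. 2b->2: ok.
aaaa: 3a undefined. 3a->0: ok.
aaab: 3b undefined. 3b->0: no, aa/aaabaa meet in 2. 3b->1: no, aa/aaabab meet in 2. 3b->2: no, aa/aaabb meet in 2. 3b->3: ok.
All examples now run through 4 states with every (state, symbol) defined. Accept strings end in {2}, Reject strings end in {0,1,3}; accept={2}.

states=4 start=0 accept={2} delta: 0a->1 0b->0 1a->2 1b->1 2a->3 2b->2 3a->0 3b->3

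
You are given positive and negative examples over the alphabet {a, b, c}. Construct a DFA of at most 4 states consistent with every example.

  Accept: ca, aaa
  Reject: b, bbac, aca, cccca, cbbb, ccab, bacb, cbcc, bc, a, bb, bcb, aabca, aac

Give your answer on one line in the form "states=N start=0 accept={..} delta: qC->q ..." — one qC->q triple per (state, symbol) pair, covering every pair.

states=3 start=0 accept={2} delta: 0a->1 0b->0 0c->1 1a->2 1b->0 1c->0 2a->2 2b->1 2c->0

Grow the machine one transition at a time. Run the examples from 0; the earliest place one falls off (shortest prefix, ties alphabetical) gets sent to the lowest-numbered state that keeps every Accept/Reject pair distinguishable — a pair clashes when both reach the same state with identical unread suffix — and to a fresh state only if none does.
a: 0a undefined. 0a->0: no, ca/aca meet in 0 with "ca" left. Open state 1: 0a->1.
b: 0b undefined. 0b->0: ok.
c: 0c undefined. 0c->0: no, ca/cccca meet in 1. 0c->1: ok.
aa: 1a undefined. 1a->0: no, ca/b meet in 0. 1a->1: no, ca/bc meet in 1. Open state 2: 1a->2.
ac: 1c undefined. 1c->0: ok.
cb: 1b undefined. 1b->0: ok.
aaa: 2a undefined. 2a->0: no, aaa/b meet in 0. 2a->1: no, aaa/aca meet in 1. 2a->2: ok.
aab: 2b undefined. 2b->0: no, ca/aabca meet in 2. 2b->1: ok.
aac: 2c undefined. 2c->0: ok.
All examples now run through 3 states with every (state, symbol) defined. Accept strings end in {2}, Reject strings end in {0,1}; accept={2}.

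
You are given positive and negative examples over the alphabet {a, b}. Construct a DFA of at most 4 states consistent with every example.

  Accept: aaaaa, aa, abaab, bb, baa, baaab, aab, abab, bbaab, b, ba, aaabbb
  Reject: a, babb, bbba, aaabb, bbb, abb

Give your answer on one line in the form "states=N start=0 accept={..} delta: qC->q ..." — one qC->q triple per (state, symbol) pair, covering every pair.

Grow the machine one transition at a time. Run the examples from 0; the earliest place one falls off (shortest prefix, ties alphabetical) gets sent to the lowest-numbered state that keeps every Accept/Reject pair distinguishable — a pair clashes when both reach the same state with identical unread suffix — and to a fresh state only if none does.
a: 0a undefined. 0a->0: no, aaaaa/a meet in 0. Open state 1: 0a->1.
b: 0b undefined. 0b->0: no, bb/bbb meet in 0. 0b->1: no, b/a meet in 1. Open state 2: 0b->2.
aa: 1a undefined. 1a->0: no, aaaaa/a meet in 1. 1a->1: no, aaaaa/a meet in 1. 1a->2: ok.
ab: 1b undefined. 1b->0: no, aa/abb meet in 2. 1b->1: ok.
ba: 2a undefined. 2a->0: no, bb/babb meet in 2 with "b" left. 2a->1: no, aaaaa/a meet in 1. 2a->2: ok.
bb: 2b undefined. 2b->0: no, aaaaa/babb meet in 2. 2b->1: no, aaaaa/bbba meet in 2. 2b->2: no, aaaaa/babb meet in 2. Open state 3: 2b->3.
bba: 3a undefined. 3a->0: no, bbaab/a meet in 1. 3a->1: ok.
bbb: 3b undefined. 3b->0: ok.
All examples now run through 4 states with every (state, symbol) defined. Accept strings end in {2,3}, Reject strings end in {0,1}; accept={2,3}.

states=4 start=0 accept={2,3} delta: 0a->1 0b->2 1a->2 1b->1 2a->2 2b->3 3a->1 3b->0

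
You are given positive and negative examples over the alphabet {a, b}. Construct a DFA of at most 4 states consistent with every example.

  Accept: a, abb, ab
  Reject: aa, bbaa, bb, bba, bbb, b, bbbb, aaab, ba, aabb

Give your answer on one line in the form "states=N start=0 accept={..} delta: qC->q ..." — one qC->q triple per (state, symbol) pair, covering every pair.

Grow the machine one transition at a time. Run the examples from 0; the earliest place one falls off (shortest prefix, ties alphabetical) gets sent to the lowest-numbered state that keeps every Accept/Reject pair distinguishable — a pair clashes when both reach the same state with identical unread suffix — and to a fresh state only if none does.
a: 0a undefined. 0a->0: no, a/aa meet in 0. Open state 1: 0a->1.
b: 0b undefined. 0b->0: no, a/bba meet in 1. 0b->1: no, a/b meet in 1. Open state 2: 0b->2.
aa: 1a undefined. 1a->0: no, ab/aaab meet in 1 with "b" left. 1a->1: no, a/aa meet in 1. 1a->2: ok.
ab: 1b undefined. 1b->0: no, abb/aa meet in 2. 1b->1: ok.
ba: 2a undefined. 2a->0: ok.
bb: 2b undefined. 2b->0: no, a/bba meet in 1. 2b->1: no, a/bb meet in 1. 2b->2: no, a/bbaa meet in 1. Open state 3: 2b->3.
bba: 3a undefined. 3a->0: no, a/bbaa meet in 1. 3a->1: no, a/bba meet in 1. 3a->2: ok.
bbb: 3b undefined. 3b->0: ok.
All examples now run through 4 states with every (state, symbol) defined. Accept strings end in {1}, Reject strings end in {0,2,3}; accept={1}.

states=4 start=0 accept={1} delta: 0a->1 0b->2 1a->2 1b->1 2a->0 2b->3 3a->2 3b->0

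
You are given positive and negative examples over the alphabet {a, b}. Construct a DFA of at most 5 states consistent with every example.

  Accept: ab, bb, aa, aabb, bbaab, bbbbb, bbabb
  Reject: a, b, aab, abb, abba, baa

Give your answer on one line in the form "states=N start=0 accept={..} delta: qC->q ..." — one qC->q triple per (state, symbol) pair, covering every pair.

states=4 start=0 accept={0,2} delta: 0a->1 0b->1 1a->0 1b->2 2a->0 2b->3 3a->1 3b->1

State merging on the prefix tree: take the shortest (then alphabetical) example prefix whose next move is undefined and point that move at state 0, else 1, else 2, ...; a target is out if some Accept/Reject pair would then sit in one state with the same input left (inseparable). If every existing state is out, open a new one.
a: 0a undefined. 0a->0: no, ab/b meet in 0 with "b" left. Open state 1: 0a->1.
b: 0b undefined. 0b->0: no, bb/b meet in 0. 0b->1: ok.
aa: 1a undefined. 1a->0: ok.
ab: 1b undefined. 1b->0: no, ab/abba meet in 0. 1b->1: no, ab/a meet in 1. Open state 2: 1b->2.
abb: 2b undefined. 2b->0: no, aa/abb meet in 0. 2b->1: no, aa/abba meet in 0. 2b->2: no, ab/abb meet in 2. Open state 3: 2b->3.
bba: 2a undefined. 2a->0: ok.
abba: 3a undefined. 3a->0: no, aa/abba meet in 0. 3a->1: ok.
bbbb: 3b undefined. 3b->0: no, bbbbb/a meet in 1. 3b->1: ok.
All examples now run through 4 states with every (state, symbol) defined. Accept strings end in {0,2}, Reject strings end in {1,3}; accept={0,2}.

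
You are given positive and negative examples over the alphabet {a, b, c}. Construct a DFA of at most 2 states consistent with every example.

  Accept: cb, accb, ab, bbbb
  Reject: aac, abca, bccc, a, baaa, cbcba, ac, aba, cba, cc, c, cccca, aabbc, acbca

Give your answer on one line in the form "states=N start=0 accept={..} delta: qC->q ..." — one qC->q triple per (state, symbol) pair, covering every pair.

states=2 start=0 accept={1} delta: 0a->0 0b->1 0c->0 1a->0 1b->1 1c->0

State merging on the prefix tree: take the shortest (then alphabetical) example prefix whose next move is undefined and point that move at state 0, else 1, else 2, ...; a target is out if some Accept/Reject pair would then sit in one state with the same input left (inseparable). If every existing state is out, open a new one.
a: 0a undefined. 0a->0: ok.
b: 0b undefined. 0b->0: no, ab/a meet in 0. Open state 1: 0b->1.
c: 0c undefined. 0c->0: ok.
ba: 1a undefined. 1a->0: ok.
bb: 1b undefined. 1b->0: no, bbbb/aac meet in 0. 1b->1: ok.
bc: 1c undefined. 1c->0: ok.
All examples now run through 2 states with every (state, symbol) defined. Accept strings end in {1}, Reject strings end in {0}; accept={1}.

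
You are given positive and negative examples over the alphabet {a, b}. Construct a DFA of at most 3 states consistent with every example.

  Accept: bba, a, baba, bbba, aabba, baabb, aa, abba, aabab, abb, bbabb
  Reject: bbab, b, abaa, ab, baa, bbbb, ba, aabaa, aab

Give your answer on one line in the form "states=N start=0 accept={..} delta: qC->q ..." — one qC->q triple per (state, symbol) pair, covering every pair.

Fold the examples into a partial DFA from state 0: repeatedly fix the first undefined (state, symbol) met by the shortest-then-alphabetical prefix, trying targets in increasing order and rejecting any under which an Accept and a Reject string meet in one state with the same remainder; add a state when all current targets are rejected. Accepting states are where Accept strings end.
a: 0a undefined. 0a->0: ok.
b: 0b undefined. 0b->0: no, bba/bbab meet in 0. Open state 1: 0b->1.
ba: 1a undefined. 1a->0: no, a/abaa meet in 0. 1a->1: ok.
bb: 1b undefined. 1b->0: no, bba/bbbb meet in 0. 1b->1: no, bba/bbab meet in 1. Open state 2: 1b->2.
bba: 2a undefined. 2a->0: ok.
bbb: 2b undefined. 2b->0: ok.
All examples now run through 3 states with every (state, symbol) defined. Accept strings end in {0,2}, Reject strings end in {1}; accept={0,2}.

states=3 start=0 accept={0,2} delta: 0a->0 0b->1 1a->1 1b->2 2a->0 2b->0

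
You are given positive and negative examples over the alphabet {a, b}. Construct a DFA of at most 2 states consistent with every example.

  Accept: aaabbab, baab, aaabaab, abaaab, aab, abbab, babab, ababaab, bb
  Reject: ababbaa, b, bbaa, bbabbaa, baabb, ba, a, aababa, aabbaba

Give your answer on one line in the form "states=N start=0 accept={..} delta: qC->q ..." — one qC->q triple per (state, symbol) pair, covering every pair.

State merging on the prefix tree: take the shortest (then alphabetical) example prefix whose next move is undefined and point that move at state 0, else 1, else 2, ...; a target is out if some Accept/Reject pair would then sit in one state with the same input left (inseparable). If every existing state is out, open a new one.
a: 0a undefined. 0a->0: no, aab/b meet in 0 with "b" left. Open state 1: 0a->1.
b: 0b undefined. 0b->0: no, bb/b meet in 0. 0b->1: ok.
aa: 1a undefined. 1a->0: no, aab/b meet in 1. 1a->1: ok.
ab: 1b undefined. 1b->0: ok.
All examples now run through 2 states with every (state, symbol) defined. Accept strings end in {0}, Reject strings end in {1}; accept={0}.

states=2 start=0 accept={0} delta: 0a->1 0b->1 1a->1 1b->0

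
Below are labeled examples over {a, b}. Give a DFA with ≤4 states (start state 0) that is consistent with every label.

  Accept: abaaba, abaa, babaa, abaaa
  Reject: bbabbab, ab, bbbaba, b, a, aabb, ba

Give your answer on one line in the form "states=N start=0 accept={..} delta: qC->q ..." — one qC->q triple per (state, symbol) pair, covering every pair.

states=4 start=0 accept={3} delta: 0a->0 0b->1 1a->2 1b->0 2a->3 2b->1 3a->3 3b->2

Grow the machine one transition at a time. Run the examples from 0; the earliest place one falls off (shortest prefix, ties alphabetical) gets sent to the lowest-numbered state that keeps every Accept/Reject pair distinguishable — a pair clashes when both reach the same state with identical unread suffix — and to a fresh state only if none does.
a: 0a undefined. 0a->0: ok.
b: 0b undefined. 0b->0: no, abaaba/bbabbab meet in 0. Open state 1: 0b->1.
ba: 1a undefined. 1a->0: no, abaaba/a meet in 0. 1a->1: no, abaa/ab meet in 1. Open state 2: 1a->2.
bb: 1b undefined. 1b->0: ok.
bab: 2b undefined. 2b->0: no, babaa/bbbaba meet in 0. 2b->1: ok.
abaa: 2a undefined. 2a->0: no, abaaba/bbbaba meet in 2. 2a->1: no, abaaba/a meet in 0. 2a->2: no, abaaba/bbbaba meet in 2. Open state 3: 2a->3.
abaaa: 3a undefined. 3a->0: no, abaaa/a meet in 0. 3a->1: no, abaaa/bbabbab meet in 1. 3a->2: no, abaaa/bbbaba meet in 2. 3a->3: ok.
abaab: 3b undefined. 3b->0: no, abaaba/a meet in 0. 3b->1: no, abaaba/bbbaba meet in 2. 3b->2: ok.
All examples now run through 4 states with every (state, symbol) defined. Accept strings end in {3}, Reject strings end in {0,1,2}; accept={3}.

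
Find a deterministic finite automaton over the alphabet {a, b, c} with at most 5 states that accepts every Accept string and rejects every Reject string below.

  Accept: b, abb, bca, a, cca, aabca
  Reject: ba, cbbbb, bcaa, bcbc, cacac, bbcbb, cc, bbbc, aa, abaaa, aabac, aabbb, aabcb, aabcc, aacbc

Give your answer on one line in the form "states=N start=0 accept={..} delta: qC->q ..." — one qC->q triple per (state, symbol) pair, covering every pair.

states=4 start=0 accept={1} delta: 0a->1 0b->1 0c->0 1a->2 1b->0 1c->0 2a->0 2b->2 2c->3 3a->1 3b->0 3c->0

Grow the machine one transition at a time. Run the examples from 0; the earliest place one falls off (shortest prefix, ties alphabetical) gets sent to the lowest-numbered state that keeps every Accept/Reject pair distinguishable — a pair clashes when both reach the same state with identical unread suffix — and to a fresh state only if none does.
a: 0a undefined. 0a->0: no, a/aa meet in 0. Open state 1: 0a->1.
b: 0b undefined. 0b->0: no, a/ba meet in 1. 0b->1: ok.
c: 0c undefined. 0c->0: ok.
aa: 1a undefined. 1a->0: no, abb/aabbb meet in 1 with "bb" left. 1a->1: no, b/ba meet in 1. Open state 2: 1a->2.
ab: 1b undefined. 1b->0: ok.
bc: 1c undefined. 1c->0: ok.
aab: 2b undefined. 2b->0: no, b/aabcb meet in 1. 2b->1: no, b/aabbb meet in 1. 2b->2: ok.
aac: 2c undefined. 2c->0: no, b/aabcb meet in 1. 2c->1: no, aabca/ba meet in 2. 2c->2: no, aabca/abaaa meet in 2 with "a" left. Open state 3: 2c->3.
aaba: 2a undefined. 2a->0: ok.
aacb: 3b undefined. 3b->0: ok.
aabca: 3a undefined. 3a->0: no, aabca/cbbbb meet in 0. 3a->1: ok.
aabcc: 3c undefined. 3c->0: ok.
All examples now run through 4 states with every (state, symbol) defined. Accept strings end in {1}, Reject strings end in {0,2}; accept={1}.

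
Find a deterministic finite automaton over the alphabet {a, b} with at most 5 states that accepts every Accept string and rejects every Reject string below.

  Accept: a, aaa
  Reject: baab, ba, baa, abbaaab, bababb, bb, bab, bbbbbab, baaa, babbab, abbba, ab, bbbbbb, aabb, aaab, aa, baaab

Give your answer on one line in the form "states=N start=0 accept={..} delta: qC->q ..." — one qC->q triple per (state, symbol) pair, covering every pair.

states=3 start=0 accept={1} delta: 0a->1 0b->2 1a->0 1b->0 2a->2 2b->2

Grow the machine one transition at a time. Run the examples from 0; the earliest place one falls off (shortest prefix, ties alphabetical) gets sent to the lowest-numbered state that keeps every Accept/Reject pair distinguishable — a pair clashes when both reach the same state with identical unread suffix — and to a fresh state only if none does.
a: 0a undefined. 0a->0: no, a/aa meet in 0. Open state 1: 0a->1.
b: 0b undefined. 0b->0: no, a/ba meet in 1. 0b->1: no, aaa/baa meet in 1 with "aa" left. Open state 2: 0b->2.
aa: 1a undefined. 1a->0: ok.
ab: 1b undefined. 1b->0: ok.
ba: 2a undefined. 2a->0: no, a/baa meet in 1. 2a->1: no, a/ba meet in 1. 2a->2: ok.
bb: 2b undefined. 2b->0: no, a/abbba meet in 1. 2b->1: no, a/baab meet in 1. 2b->2: ok.
All examples now run through 3 states with every (state, symbol) defined. Accept strings end in {1}, Reject strings end in {0,2}; accept={1}.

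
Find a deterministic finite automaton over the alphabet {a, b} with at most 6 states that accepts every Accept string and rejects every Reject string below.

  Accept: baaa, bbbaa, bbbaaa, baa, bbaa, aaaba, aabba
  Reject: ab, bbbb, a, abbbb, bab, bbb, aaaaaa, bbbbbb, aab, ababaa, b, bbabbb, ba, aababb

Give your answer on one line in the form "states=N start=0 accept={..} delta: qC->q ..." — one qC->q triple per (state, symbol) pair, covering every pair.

Grow the machine one transition at a time. Run the examples from 0; the earliest place one falls off (shortest prefix, ties alphabetical) gets sent to the lowest-numbered state that keeps every Accept/Reject pair distinguishable — a pair clashes when both reach the same state with identical unread suffix — and to a fresh state only if none does.
a: 0a undefined. 0a->0: no, aaaba/ba meet in 0 with "ba" left. Open state 1: 0a->1.
b: 0b undefined. 0b->0: ok.
aa: 1a undefined. 1a->0: no, baaa/a meet in 1. 1a->1: no, baaa/a meet in 1. Open state 2: 1a->2.
ab: 1b undefined. 1b->0: no, bbbaa/ababaa meet in 2. 1b->1: ok.
aaa: 2a undefined. 2a->0: no, baaa/bbbb meet in 0. 2a->1: no, baaa/ab meet in 1. 2a->2: no, baaa/aaaaaa meet in 2. Open state 3: 2a->3.
aab: 2b undefined. 2b->0: no, bbbaa/ababaa meet in 2. 2b->1: no, baaa/ababaa meet in 3. 2b->2: no, bbbaa/aab meet in 2. 2b->3: no, baaa/aab meet in 3. Open state 4: 2b->4.
aaaa: 3a undefined. 3a->0: no, bbbaa/aaaaaa meet in 2. 3a->1: no, baaa/aaaaaa meet in 3. 3a->2: no, bbbaa/aaaaaa meet in 2. 3a->3: no, baaa/aaaaaa meet in 3. 3a->4: ok.
aaab: 3b undefined. 3b->0: no, aaaba/ab meet in 1. 3b->1: ok.
aaba: 4a undefined. 4a->0: ok.
aabb: 4b undefined. 4b->0: no, aabba/ab meet in 1. 4b->1: ok.
All examples now run through 5 states with every (state, symbol) defined. Accept strings end in {2,3}, Reject strings end in {0,1,4}; accept={2,3}.

states=5 start=0 accept={2,3} delta: 0a->1 0b->0 1a->2 1b->1 2a->3 2b->4 3a->4 3b->1 4a->0 4b->1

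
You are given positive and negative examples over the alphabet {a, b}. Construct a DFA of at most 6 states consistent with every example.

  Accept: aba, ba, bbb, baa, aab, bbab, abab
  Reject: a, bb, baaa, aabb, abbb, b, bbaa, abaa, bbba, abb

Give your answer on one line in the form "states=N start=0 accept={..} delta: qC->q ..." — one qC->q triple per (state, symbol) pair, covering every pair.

Grow the machine one transition at a time. Run the examples from 0; the earliest place one falls off (shortest prefix, ties alphabetical) gets sent to the lowest-numbered state that keeps every Accept/Reject pair distinguishable — a pair clashes when both reach the same state with identical unread suffix — and to a fresh state only if none does.
a: 0a undefined. 0a->0: no, bbb/abbb meet in 0 with "bbb" left. Open state 1: 0a->1.
b: 0b undefined. 0b->0: no, ba/a meet in 1. 0b->1: no, bbb/abb meet in 1 with "bb" left. Open state 2: 0b->2.
aa: 1a undefined. 1a->0: no, aab/b meet in 2. 1a->1: ok.
ab: 1b undefined. 1b->0: no, aba/a meet in 1. 1b->1: no, aba/a meet in 1. 1b->2: no, bbb/abbb meet in 2 with "bb" left. Open state 3: 1b->3.
ba: 2a undefined. 2a->0: no, baa/a meet in 1. 2a->1: no, ba/a meet in 1. 2a->2: no, ba/baaa meet in 2. 2a->3: ok.
bb: 2b undefined. 2b->0: no, ba/bbba meet in 3. 2b->1: no, aba/bbba meet in 3 with "a" left. 2b->2: no, aba/bbaa meet in 3 with "a" left. 2b->3: no, ba/bb meet in 3. Open state 4: 2b->4.
aba: 3a undefined. 3a->0: no, abab/b meet in 2. 3a->1: no, aba/a meet in 1. 3a->2: no, aba/b meet in 2. 3a->3: no, aba/baaa meet in 3. 3a->4: no, aba/bb meet in 4. Open state 5: 3a->5.
abb: 3b undefined. 3b->0: ok.
bba: 4a undefined. 4a->0: no, bbab/abbb meet in 2. 4a->1: ok.
bbb: 4b undefined. 4b->0: no, bbb/aabb meet in 0. 4b->1: no, bbb/a meet in 1. 4b->2: no, ba/bbba meet in 3. 4b->3: no, aba/bbba meet in 5. 4b->4: no, bbb/bb meet in 4. 4b->5: ok.
abaa: 5a undefined. 5a->0: ok.
abab: 5b undefined. 5b->0: no, abab/baaa meet in 0. 5b->1: no, abab/a meet in 1. 5b->2: no, abab/abbb meet in 2. 5b->3: ok.
All examples now run through 6 states with every (state, symbol) defined. Accept strings end in {3,5}, Reject strings end in {0,1,2,4}; accept={3,5}.

states=6 start=0 accept={3,5} delta: 0a->1 0b->2 1a->1 1b->3 2a->3 2b->4 3a->5 3b->0 4a->1 4b->5 5a->0 5b->3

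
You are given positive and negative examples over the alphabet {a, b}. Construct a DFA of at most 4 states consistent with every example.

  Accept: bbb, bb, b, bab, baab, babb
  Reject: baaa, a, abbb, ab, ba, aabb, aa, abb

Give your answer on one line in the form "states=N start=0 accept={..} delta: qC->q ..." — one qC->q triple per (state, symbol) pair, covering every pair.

states=4 start=0 accept={0,2} delta: 0a->1 0b->2 1a->1 1b->1 2a->3 2b->0 3a->0 3b->0

Grow the machine one transition at a time. Run the examples from 0; the earliest place one falls off (shortest prefix, ties alphabetical) gets sent to the lowest-numbered state that keeps every Accept/Reject pair distinguishable — a pair clashes when both reach the same state with identical unread suffix — and to a fresh state only if none does.
a: 0a undefined. 0a->0: no, bbb/abbb meet in 0 with "bbb" left. Open state 1: 0a->1.
b: 0b undefined. 0b->0: no, bab/ab meet in 1 with "b" left. 0b->1: no, bbb/abb meet in 1 with "bb" left. Open state 2: 0b->2.
aa: 1a undefined. 1a->0: no, bb/aabb meet in 2 with "b" left. 1a->1: ok.
ab: 1b undefined. 1b->0: no, bb/abbb meet in 2 with "b" left. 1b->1: ok.
ba: 2a undefined. 2a->0: no, baab/baaa meet in 1. 2a->1: no, bab/baaa meet in 1. 2a->2: no, b/baaa meet in 2. Open state 3: 2a->3.
bb: 2b undefined. 2b->0: ok.
baa: 3a undefined. 3a->0: ok.
bab: 3b undefined. 3b->0: ok.
All examples now run through 4 states with every (state, symbol) defined. Accept strings end in {0,2}, Reject strings end in {1,3}; accept={0,2}.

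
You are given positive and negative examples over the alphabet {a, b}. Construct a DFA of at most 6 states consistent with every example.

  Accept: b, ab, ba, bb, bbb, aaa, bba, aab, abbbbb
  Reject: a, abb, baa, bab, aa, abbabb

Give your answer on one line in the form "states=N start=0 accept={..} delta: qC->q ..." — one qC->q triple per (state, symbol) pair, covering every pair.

states=6 start=0 accept={0,2,4} delta: 0a->1 0b->2 1a->3 1b->4 2a->4 2b->2 3a->0 3b->0 4a->1 4b->5 5a->1 5b->0

Fold the examples into a partial DFA from state 0: repeatedly fix the first undefined (state, symbol) met by the shortest-then-alphabetical prefix, trying targets in increasing order and rejecting any under which an Accept and a Reject string meet in one state with the same remainder; add a state when all current targets are rejected. Accepting states are where Accept strings end.
a: 0a undefined. 0a->0: no, bb/abb meet in 0 with "bb" left. Open state 1: 0a->1.
b: 0b undefined. 0b->0: no, ab/bab meet in 1 with "b" left. 0b->1: no, b/a meet in 1. Open state 2: 0b->2.
aa: 1a undefined. 1a->0: no, aaa/a meet in 1. 1a->1: no, aaa/a meet in 1. 1a->2: no, b/aa meet in 2. Open state 3: 1a->3.
ab: 1b undefined. 1b->0: no, b/abb meet in 2. 1b->1: no, ab/a meet in 1. 1b->2: no, bb/abb meet in 2 with "b" left. 1b->3: no, ab/aa meet in 3. Open state 4: 1b->4.
ba: 2a undefined. 2a->0: no, b/bab meet in 2. 2a->1: no, ab/bab meet in 4. 2a->2: no, b/baa meet in 2. 2a->3: no, ba/aa meet in 3. 2a->4: ok.
bb: 2b undefined. 2b->0: no, bba/a meet in 1. 2b->1: no, bb/a meet in 1. 2b->2: ok.
aaa: 3a undefined. 3a->0: ok.
aab: 3b undefined. 3b->0: ok.
abb: 4b undefined. 4b->0: no, aaa/abb meet in 0. 4b->1: no, b/abbabb meet in 2. 4b->2: no, b/abb meet in 2. 4b->3: no, b/abbabb meet in 2. 4b->4: no, ab/abb meet in 4. Open state 5: 4b->5.
baa: 4a undefined. 4a->0: no, aaa/baa meet in 0. 4a->1: ok.
abba: 5a undefined. 5a->0: no, b/abbabb meet in 2. 5a->1: ok.
abbb: 5b undefined. 5b->0: ok.
All examples now run through 6 states with every (state, symbol) defined. Accept strings end in {0,2,4}, Reject strings end in {1,3,5}; accept={0,2,4}.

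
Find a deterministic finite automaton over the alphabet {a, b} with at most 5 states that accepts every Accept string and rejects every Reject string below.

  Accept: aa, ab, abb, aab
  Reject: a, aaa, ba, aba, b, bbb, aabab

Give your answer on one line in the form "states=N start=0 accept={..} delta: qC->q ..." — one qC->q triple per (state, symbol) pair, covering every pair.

states=3 start=0 accept={2} delta: 0a->1 0b->0 1a->2 1b->2 2a->0 2b->2

Grow the machine one transition at a time. Run the examples from 0; the earliest place one falls off (shortest prefix, ties alphabetical) gets sent to the lowest-numbered state that keeps every Accept/Reject pair distinguishable — a pair clashes when both reach the same state with identical unread suffix — and to a fresh state only if none does.
a: 0a undefined. 0a->0: no, aa/a meet in 0. Open state 1: 0a->1.
b: 0b undefined. 0b->0: ok.
aa: 1a undefined. 1a->0: no, aa/b meet in 0. 1a->1: no, aa/a meet in 1. Open state 2: 1a->2.
ab: 1b undefined. 1b->0: no, ab/b meet in 0. 1b->1: no, aa/aba meet in 2. 1b->2: ok.
aaa: 2a undefined. 2a->0: ok.
aab: 2b undefined. 2b->0: no, aa/aabab meet in 2. 2b->1: no, abb/a meet in 1. 2b->2: ok.
All examples now run through 3 states with every (state, symbol) defined. Accept strings end in {2}, Reject strings end in {0,1}; accept={2}.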